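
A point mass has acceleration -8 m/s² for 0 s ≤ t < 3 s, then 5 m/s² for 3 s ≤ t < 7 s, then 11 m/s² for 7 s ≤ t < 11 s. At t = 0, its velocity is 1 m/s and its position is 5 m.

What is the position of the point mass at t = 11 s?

On each constant-a segment, Δv = aΔt and Δx = v₀Δt + ½aΔt²; chain segment to segment.
0–3 s: v starts 1 m/s; Δx = 1·3 + ½·-8·3² = -33 m; v ends -23 m/s.
3–7 s: v starts -23 m/s; Δx = -23·4 + ½·5·4² = -52 m; v ends -3 m/s.
7–11 s: v starts -3 m/s; Δx = -3·4 + ½·11·4² = 76 m; v ends 41 m/s.
x(11) = 5 + Σ Δx = -4 m.

-4 m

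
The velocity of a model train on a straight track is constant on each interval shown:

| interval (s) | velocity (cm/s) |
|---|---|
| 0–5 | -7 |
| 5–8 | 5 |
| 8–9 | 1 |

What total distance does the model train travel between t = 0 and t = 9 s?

Distance (not displacement) is the total path length: add the absolute areas under v-t.
0–5 s: |-7| × 5 = 35 cm
5–8 s: |5| × 3 = 15 cm
8–9 s: |1| × 1 = 1 cm
Total distance = 51 cm

51 cm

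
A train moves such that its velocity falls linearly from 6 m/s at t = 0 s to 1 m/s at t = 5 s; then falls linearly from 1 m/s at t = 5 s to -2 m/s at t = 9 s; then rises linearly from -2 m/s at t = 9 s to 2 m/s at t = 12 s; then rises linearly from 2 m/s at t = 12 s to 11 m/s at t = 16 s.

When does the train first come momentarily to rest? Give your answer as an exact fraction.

t = 19/3 s

v changes sign on 5–9 s (from 1 to -2); the graph is linear there, so v = 0 at t = 5 + (-1)·(9 − 5)/(-2 − 1) = 19/3 s.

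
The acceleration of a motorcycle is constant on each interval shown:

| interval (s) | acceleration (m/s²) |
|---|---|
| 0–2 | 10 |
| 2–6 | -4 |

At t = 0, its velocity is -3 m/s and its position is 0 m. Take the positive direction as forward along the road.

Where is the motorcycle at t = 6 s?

50 m

On each constant-a segment, Δv = aΔt and Δx = v₀Δt + ½aΔt²; chain segment to segment.
0–2 s: v starts -3 m/s; Δx = -3·2 + ½·10·2² = 14 m; v ends 17 m/s.
2–6 s: v starts 17 m/s; Δx = 17·4 + ½·-4·4² = 36 m; v ends 1 m/s.
x(6) = 0 + Σ Δx = 50 m.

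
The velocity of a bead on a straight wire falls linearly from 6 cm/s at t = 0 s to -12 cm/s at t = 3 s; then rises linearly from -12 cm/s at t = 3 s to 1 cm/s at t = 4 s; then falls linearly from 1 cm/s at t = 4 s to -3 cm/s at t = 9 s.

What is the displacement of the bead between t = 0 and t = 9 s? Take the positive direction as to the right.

Net displacement equals the area under the velocity-time graph (areas below the axis count negative).
0–3 s: ½(6 + -12)(3) = -9 cm
3–4 s: ½(-12 + 1)(1) = -5.5 cm
4–9 s: ½(1 + -3)(5) = -5 cm
Net displacement = -19.5 cm

-19.5 cm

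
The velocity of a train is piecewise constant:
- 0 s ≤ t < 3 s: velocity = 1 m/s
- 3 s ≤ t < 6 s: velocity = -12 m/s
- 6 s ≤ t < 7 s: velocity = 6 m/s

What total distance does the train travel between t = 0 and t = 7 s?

Distance (not displacement) is the total path length: add the absolute areas under v-t.
0–3 s: |1| × 3 = 3 m
3–6 s: |-12| × 3 = 36 m
6–7 s: |6| × 1 = 6 m
Total distance = 45 m

45 m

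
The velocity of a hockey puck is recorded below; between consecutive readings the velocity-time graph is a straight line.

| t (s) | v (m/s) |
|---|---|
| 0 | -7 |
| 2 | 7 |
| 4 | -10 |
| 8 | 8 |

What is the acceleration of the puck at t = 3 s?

-8.5 m/s²

Acceleration is the slope of the v-t graph on 2–4 s: (-10 − 7)/(4 − 2) = -8.5 m/s².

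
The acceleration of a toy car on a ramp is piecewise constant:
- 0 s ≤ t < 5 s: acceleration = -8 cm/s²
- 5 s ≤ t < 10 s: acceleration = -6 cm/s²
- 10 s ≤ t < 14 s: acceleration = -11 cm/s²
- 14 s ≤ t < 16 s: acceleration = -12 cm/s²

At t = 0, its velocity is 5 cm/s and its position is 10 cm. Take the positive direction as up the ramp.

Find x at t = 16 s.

On each constant-a segment, Δv = aΔt and Δx = v₀Δt + ½aΔt²; chain segment to segment.
0–5 s: v starts 5 cm/s; Δx = 5·5 + ½·-8·5² = -75 cm; v ends -35 cm/s.
5–10 s: v starts -35 cm/s; Δx = -35·5 + ½·-6·5² = -250 cm; v ends -65 cm/s.
10–14 s: v starts -65 cm/s; Δx = -65·4 + ½·-11·4² = -348 cm; v ends -109 cm/s.
14–16 s: v starts -109 cm/s; Δx = -109·2 + ½·-12·2² = -242 cm; v ends -133 cm/s.
x(16) = 10 + Σ Δx = -905 cm.

-905 cm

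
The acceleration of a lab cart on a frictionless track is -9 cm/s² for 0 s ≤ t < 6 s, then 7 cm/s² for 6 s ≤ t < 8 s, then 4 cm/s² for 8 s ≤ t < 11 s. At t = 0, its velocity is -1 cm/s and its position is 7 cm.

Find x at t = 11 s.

-362 cm

On each constant-a segment, Δv = aΔt and Δx = v₀Δt + ½aΔt²; chain segment to segment.
0–6 s: v starts -1 cm/s; Δx = -1·6 + ½·-9·6² = -168 cm; v ends -55 cm/s.
6–8 s: v starts -55 cm/s; Δx = -55·2 + ½·7·2² = -96 cm; v ends -41 cm/s.
8–11 s: v starts -41 cm/s; Δx = -41·3 + ½·4·3² = -105 cm; v ends -29 cm/s.
x(11) = 7 + Σ Δx = -362 cm.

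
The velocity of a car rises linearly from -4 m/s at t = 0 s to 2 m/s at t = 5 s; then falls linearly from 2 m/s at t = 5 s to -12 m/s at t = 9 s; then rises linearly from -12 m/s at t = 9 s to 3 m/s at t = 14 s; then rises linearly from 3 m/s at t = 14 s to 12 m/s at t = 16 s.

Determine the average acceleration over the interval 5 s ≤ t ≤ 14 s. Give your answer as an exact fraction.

Average acceleration = Δv/Δt = (3 − 2)/(14 − 5) = 1/9 m/s².

1/9 m/s²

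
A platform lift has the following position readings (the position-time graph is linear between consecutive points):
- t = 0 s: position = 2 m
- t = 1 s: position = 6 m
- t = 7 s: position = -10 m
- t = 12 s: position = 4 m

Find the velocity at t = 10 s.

Velocity is the slope of the x-t graph on 7–12 s: (4 − -10)/(12 − 7) = 2.8 m/s.

2.8 m/s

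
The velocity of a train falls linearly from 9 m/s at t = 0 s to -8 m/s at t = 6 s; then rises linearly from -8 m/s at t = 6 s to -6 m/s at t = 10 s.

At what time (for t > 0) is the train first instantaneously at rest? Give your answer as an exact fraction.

v changes sign on 0–6 s (from 9 to -8); the graph is linear there, so v = 0 at t = 0 + (-9)·(6 − 0)/(-8 − 9) = 54/17 s.

t = 54/17 s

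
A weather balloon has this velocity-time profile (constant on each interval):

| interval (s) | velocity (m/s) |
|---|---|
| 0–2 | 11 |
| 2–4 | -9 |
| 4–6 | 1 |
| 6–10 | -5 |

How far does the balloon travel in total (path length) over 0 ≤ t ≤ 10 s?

Total distance travelled is ∫|v| dt — sum the magnitudes of each area piece.
0–2 s: |11| × 2 = 22 m
2–4 s: |-9| × 2 = 18 m
4–6 s: |1| × 2 = 2 m
6–10 s: |-5| × 4 = 20 m
Total distance = 62 m

62 m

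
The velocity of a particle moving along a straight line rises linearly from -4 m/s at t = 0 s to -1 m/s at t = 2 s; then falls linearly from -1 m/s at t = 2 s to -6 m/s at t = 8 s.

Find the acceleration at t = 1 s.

Acceleration is the slope of the v-t graph on 0–2 s: (-1 − -4)/(2 − 0) = 1.5 m/s².

1.5 m/s²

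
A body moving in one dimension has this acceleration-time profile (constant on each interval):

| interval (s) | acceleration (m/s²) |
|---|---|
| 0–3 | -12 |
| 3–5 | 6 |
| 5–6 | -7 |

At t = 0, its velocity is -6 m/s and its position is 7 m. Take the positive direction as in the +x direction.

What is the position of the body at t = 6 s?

On each constant-a segment, Δv = aΔt and Δx = v₀Δt + ½aΔt²; chain segment to segment.
0–3 s: v starts -6 m/s; Δx = -6·3 + ½·-12·3² = -72 m; v ends -42 m/s.
3–5 s: v starts -42 m/s; Δx = -42·2 + ½·6·2² = -72 m; v ends -30 m/s.
5–6 s: v starts -30 m/s; Δx = -30·1 + ½·-7·1² = -33.5 m; v ends -37 m/s.
x(6) = 7 + Σ Δx = -170.5 m.

-170.5 m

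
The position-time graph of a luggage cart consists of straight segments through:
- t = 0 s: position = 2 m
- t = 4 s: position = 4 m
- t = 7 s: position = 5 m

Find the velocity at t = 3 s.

0.5 m/s

Velocity is the slope of the x-t graph on 0–4 s: (4 − 2)/(4 − 0) = 0.5 m/s.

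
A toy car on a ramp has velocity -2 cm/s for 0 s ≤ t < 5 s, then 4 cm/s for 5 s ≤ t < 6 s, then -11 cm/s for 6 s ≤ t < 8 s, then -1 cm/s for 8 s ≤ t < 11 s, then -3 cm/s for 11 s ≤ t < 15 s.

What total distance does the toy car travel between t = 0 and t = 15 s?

Distance (not displacement) is the total path length: add the absolute areas under v-t.
0–5 s: |-2| × 5 = 10 cm
5–6 s: |4| × 1 = 4 cm
6–8 s: |-11| × 2 = 22 cm
8–11 s: |-1| × 3 = 3 cm
11–15 s: |-3| × 4 = 12 cm
Total distance = 51 cm

51 cm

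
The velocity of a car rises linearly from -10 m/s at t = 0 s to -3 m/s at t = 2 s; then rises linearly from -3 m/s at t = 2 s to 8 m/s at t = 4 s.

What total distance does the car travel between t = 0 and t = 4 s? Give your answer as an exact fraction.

Distance (not displacement) is the total path length: add the absolute areas under v-t.
0–2 s: |½(-10 + -3)(2)| = 13 m
2–4 s: v = 0 at t = 28/11 s; triangle areas 9/11 + 64/11 = 73/11 m
Total distance = 216/11 m

216/11 m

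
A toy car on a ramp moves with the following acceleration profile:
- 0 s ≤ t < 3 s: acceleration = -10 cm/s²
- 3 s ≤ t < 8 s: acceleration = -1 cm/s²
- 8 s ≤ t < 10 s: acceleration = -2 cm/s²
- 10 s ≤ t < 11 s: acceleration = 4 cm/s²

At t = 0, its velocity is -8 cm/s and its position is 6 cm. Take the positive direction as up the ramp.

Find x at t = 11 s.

On each constant-a segment, Δv = aΔt and Δx = v₀Δt + ½aΔt²; chain segment to segment.
0–3 s: v starts -8 cm/s; Δx = -8·3 + ½·-10·3² = -69 cm; v ends -38 cm/s.
3–8 s: v starts -38 cm/s; Δx = -38·5 + ½·-1·5² = -202.5 cm; v ends -43 cm/s.
8–10 s: v starts -43 cm/s; Δx = -43·2 + ½·-2·2² = -90 cm; v ends -47 cm/s.
10–11 s: v starts -47 cm/s; Δx = -47·1 + ½·4·1² = -45 cm; v ends -43 cm/s.
x(11) = 6 + Σ Δx = -400.5 cm.

-400.5 cm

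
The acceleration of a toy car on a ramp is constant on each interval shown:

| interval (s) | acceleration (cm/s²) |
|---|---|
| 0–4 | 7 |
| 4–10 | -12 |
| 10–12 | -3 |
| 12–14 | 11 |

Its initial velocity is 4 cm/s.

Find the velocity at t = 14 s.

-24 cm/s

Δv equals the area under the a-t graph; then v = v₀ + Δv.
0–4 s: 7 × 4 = 28 cm/s
4–10 s: -12 × 6 = -72 cm/s
10–12 s: -3 × 2 = -6 cm/s
12–14 s: 11 × 2 = 22 cm/s
Δv = -28 cm/s, so v(14) = 4 + (-28) = -24 cm/s.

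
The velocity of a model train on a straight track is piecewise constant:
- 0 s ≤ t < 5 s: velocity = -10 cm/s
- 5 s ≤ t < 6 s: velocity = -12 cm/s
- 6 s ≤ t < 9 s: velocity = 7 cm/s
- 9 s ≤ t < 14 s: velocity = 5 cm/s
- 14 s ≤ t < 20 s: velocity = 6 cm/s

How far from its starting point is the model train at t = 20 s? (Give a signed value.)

20 cm

Displacement is the signed area under the v-t curve.
0–5 s: -10 × 5 = -50 cm
5–6 s: -12 × 1 = -12 cm
6–9 s: 7 × 3 = 21 cm
9–14 s: 5 × 5 = 25 cm
14–20 s: 6 × 6 = 36 cm
Net displacement = 20 cm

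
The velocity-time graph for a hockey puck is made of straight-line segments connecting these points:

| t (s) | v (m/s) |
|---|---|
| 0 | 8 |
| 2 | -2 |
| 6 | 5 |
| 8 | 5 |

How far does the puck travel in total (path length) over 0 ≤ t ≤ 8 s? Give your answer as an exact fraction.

878/35 m

Distance (not displacement) is the total path length: add the absolute areas under v-t.
0–2 s: v = 0 at t = 1.6 s; triangle areas 6.4 + 0.4 = 6.8 m
2–6 s: v = 0 at t = 22/7 s; triangle areas 8/7 + 50/7 = 58/7 m
6–8 s: |5| × 2 = 10 m
Total distance = 878/35 m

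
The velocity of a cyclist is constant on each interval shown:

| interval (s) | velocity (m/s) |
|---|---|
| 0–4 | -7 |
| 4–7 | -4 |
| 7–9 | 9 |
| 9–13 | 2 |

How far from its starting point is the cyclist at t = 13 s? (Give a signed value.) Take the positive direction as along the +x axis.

-14 m

Displacement is the signed area under the v-t curve.
0–4 s: -7 × 4 = -28 m
4–7 s: -4 × 3 = -12 m
7–9 s: 9 × 2 = 18 m
9–13 s: 2 × 4 = 8 m
Net displacement = -14 m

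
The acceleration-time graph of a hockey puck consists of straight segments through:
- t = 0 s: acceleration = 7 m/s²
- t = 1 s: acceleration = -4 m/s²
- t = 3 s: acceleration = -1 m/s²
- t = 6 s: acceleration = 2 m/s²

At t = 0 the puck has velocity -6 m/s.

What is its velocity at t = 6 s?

-8 m/s

Δv equals the area under the a-t graph; then v = v₀ + Δv.
0–1 s: ½(7 + -4)(1) = 1.5 m/s
1–3 s: ½(-4 + -1)(2) = -5 m/s
3–6 s: ½(-1 + 2)(3) = 1.5 m/s
Δv = -2 m/s, so v(6) = -6 + (-2) = -8 m/s.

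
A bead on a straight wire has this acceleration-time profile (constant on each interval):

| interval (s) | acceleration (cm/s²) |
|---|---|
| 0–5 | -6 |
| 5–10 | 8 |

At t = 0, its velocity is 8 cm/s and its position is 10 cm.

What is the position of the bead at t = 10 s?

-35 cm

On each constant-a segment, Δv = aΔt and Δx = v₀Δt + ½aΔt²; chain segment to segment.
0–5 s: v starts 8 cm/s; Δx = 8·5 + ½·-6·5² = -35 cm; v ends -22 cm/s.
5–10 s: v starts -22 cm/s; Δx = -22·5 + ½·8·5² = -10 cm; v ends 18 cm/s.
x(10) = 10 + Σ Δx = -35 cm.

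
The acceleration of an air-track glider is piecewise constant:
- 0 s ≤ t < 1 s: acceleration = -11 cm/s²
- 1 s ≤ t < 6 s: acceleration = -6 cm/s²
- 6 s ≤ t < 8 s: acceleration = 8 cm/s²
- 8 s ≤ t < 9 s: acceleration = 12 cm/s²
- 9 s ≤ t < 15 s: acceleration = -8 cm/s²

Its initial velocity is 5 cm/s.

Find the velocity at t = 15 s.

Δv equals the area under the a-t graph; then v = v₀ + Δv.
0–1 s: -11 × 1 = -11 cm/s
1–6 s: -6 × 5 = -30 cm/s
6–8 s: 8 × 2 = 16 cm/s
8–9 s: 12 × 1 = 12 cm/s
9–15 s: -8 × 6 = -48 cm/s
Δv = -61 cm/s, so v(15) = 5 + (-61) = -56 cm/s.

-56 cm/s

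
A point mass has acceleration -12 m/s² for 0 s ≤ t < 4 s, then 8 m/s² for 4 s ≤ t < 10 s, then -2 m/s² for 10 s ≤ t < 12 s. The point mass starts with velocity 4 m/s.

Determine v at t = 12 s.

0 m/s

Δv equals the area under the a-t graph; then v = v₀ + Δv.
0–4 s: -12 × 4 = -48 m/s
4–10 s: 8 × 6 = 48 m/s
10–12 s: -2 × 2 = -4 m/s
Δv = -4 m/s, so v(12) = 4 + (-4) = 0 m/s.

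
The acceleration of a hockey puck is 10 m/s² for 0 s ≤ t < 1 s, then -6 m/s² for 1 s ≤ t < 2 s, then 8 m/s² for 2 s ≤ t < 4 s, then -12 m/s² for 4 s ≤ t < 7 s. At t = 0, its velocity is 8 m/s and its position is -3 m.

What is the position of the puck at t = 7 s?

95 m

On each constant-a segment, Δv = aΔt and Δx = v₀Δt + ½aΔt²; chain segment to segment.
0–1 s: v starts 8 m/s; Δx = 8·1 + ½·10·1² = 13 m; v ends 18 m/s.
1–2 s: v starts 18 m/s; Δx = 18·1 + ½·-6·1² = 15 m; v ends 12 m/s.
2–4 s: v starts 12 m/s; Δx = 12·2 + ½·8·2² = 40 m; v ends 28 m/s.
4–7 s: v starts 28 m/s; Δx = 28·3 + ½·-12·3² = 30 m; v ends -8 m/s.
x(7) = -3 + Σ Δx = 95 m.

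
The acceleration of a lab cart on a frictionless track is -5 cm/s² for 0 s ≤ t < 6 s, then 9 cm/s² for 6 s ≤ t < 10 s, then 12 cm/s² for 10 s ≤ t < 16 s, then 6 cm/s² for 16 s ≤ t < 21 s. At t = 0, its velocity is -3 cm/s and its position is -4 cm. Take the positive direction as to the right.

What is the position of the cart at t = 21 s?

512 cm

On each constant-a segment, Δv = aΔt and Δx = v₀Δt + ½aΔt²; chain segment to segment.
0–6 s: v starts -3 cm/s; Δx = -3·6 + ½·-5·6² = -108 cm; v ends -33 cm/s.
6–10 s: v starts -33 cm/s; Δx = -33·4 + ½·9·4² = -60 cm; v ends 3 cm/s.
10–16 s: v starts 3 cm/s; Δx = 3·6 + ½·12·6² = 234 cm; v ends 75 cm/s.
16–21 s: v starts 75 cm/s; Δx = 75·5 + ½·6·5² = 450 cm; v ends 105 cm/s.
x(21) = -4 + Σ Δx = 512 cm.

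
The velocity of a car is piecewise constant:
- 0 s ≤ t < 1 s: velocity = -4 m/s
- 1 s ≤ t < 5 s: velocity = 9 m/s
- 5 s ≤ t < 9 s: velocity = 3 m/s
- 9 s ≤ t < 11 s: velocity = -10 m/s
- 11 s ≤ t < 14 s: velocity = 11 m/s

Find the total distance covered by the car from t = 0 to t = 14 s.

Total distance travelled is ∫|v| dt — sum the magnitudes of each area piece.
0–1 s: |-4| × 1 = 4 m
1–5 s: |9| × 4 = 36 m
5–9 s: |3| × 4 = 12 m
9–11 s: |-10| × 2 = 20 m
11–14 s: |11| × 3 = 33 m
Total distance = 105 m

105 m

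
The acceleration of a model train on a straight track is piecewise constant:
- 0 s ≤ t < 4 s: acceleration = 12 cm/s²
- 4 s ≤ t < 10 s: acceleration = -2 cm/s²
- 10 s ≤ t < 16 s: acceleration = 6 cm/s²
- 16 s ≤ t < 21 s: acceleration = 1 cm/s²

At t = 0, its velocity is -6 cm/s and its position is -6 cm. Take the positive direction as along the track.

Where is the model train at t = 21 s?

On each constant-a segment, Δv = aΔt and Δx = v₀Δt + ½aΔt²; chain segment to segment.
0–4 s: v starts -6 cm/s; Δx = -6·4 + ½·12·4² = 72 cm; v ends 42 cm/s.
4–10 s: v starts 42 cm/s; Δx = 42·6 + ½·-2·6² = 216 cm; v ends 30 cm/s.
10–16 s: v starts 30 cm/s; Δx = 30·6 + ½·6·6² = 288 cm; v ends 66 cm/s.
16–21 s: v starts 66 cm/s; Δx = 66·5 + ½·1·5² = 342.5 cm; v ends 71 cm/s.
x(21) = -6 + Σ Δx = 912.5 cm.

912.5 cm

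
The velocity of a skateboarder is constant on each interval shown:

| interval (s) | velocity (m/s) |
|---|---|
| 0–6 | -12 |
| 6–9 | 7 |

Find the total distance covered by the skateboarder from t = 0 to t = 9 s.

93 m

Total distance travelled is ∫|v| dt — sum the magnitudes of each area piece.
0–6 s: |-12| × 6 = 72 m
6–9 s: |7| × 3 = 21 m
Total distance = 93 m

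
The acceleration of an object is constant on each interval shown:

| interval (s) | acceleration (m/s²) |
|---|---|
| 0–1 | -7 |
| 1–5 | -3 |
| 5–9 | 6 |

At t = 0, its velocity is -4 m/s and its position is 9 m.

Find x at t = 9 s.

On each constant-a segment, Δv = aΔt and Δx = v₀Δt + ½aΔt²; chain segment to segment.
0–1 s: v starts -4 m/s; Δx = -4·1 + ½·-7·1² = -7.5 m; v ends -11 m/s.
1–5 s: v starts -11 m/s; Δx = -11·4 + ½·-3·4² = -68 m; v ends -23 m/s.
5–9 s: v starts -23 m/s; Δx = -23·4 + ½·6·4² = -44 m; v ends 1 m/s.
x(9) = 9 + Σ Δx = -110.5 m.

-110.5 m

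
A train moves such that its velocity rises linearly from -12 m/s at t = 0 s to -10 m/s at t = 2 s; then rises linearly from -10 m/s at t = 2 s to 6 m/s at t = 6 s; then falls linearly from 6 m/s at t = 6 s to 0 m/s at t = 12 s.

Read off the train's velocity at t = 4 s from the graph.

On 2–6 s the graph is linear from -10 to 6 m/s: v(4) = -10 + (6 − -10)·(4 − 2)/(6 − 2) = -2 m/s.

-2 m/s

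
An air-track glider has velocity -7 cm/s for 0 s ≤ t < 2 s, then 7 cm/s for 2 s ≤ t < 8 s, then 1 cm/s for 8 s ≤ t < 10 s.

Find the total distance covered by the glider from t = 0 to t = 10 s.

Total distance travelled is ∫|v| dt — sum the magnitudes of each area piece.
0–2 s: |-7| × 2 = 14 cm
2–8 s: |7| × 6 = 42 cm
8–10 s: |1| × 2 = 2 cm
Total distance = 58 cm

58 cm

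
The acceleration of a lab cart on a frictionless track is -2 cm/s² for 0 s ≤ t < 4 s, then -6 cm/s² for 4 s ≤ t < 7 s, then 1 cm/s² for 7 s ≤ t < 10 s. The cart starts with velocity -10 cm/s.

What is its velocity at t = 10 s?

-33 cm/s

Δv equals the area under the a-t graph; then v = v₀ + Δv.
0–4 s: -2 × 4 = -8 cm/s
4–7 s: -6 × 3 = -18 cm/s
7–10 s: 1 × 3 = 3 cm/s
Δv = -23 cm/s, so v(10) = -10 + (-23) = -33 cm/s.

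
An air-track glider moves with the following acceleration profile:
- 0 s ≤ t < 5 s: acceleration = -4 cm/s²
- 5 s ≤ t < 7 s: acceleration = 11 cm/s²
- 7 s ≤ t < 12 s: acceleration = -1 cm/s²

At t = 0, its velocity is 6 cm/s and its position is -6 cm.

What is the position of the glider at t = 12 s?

-4.5 cm

On each constant-a segment, Δv = aΔt and Δx = v₀Δt + ½aΔt²; chain segment to segment.
0–5 s: v starts 6 cm/s; Δx = 6·5 + ½·-4·5² = -20 cm; v ends -14 cm/s.
5–7 s: v starts -14 cm/s; Δx = -14·2 + ½·11·2² = -6 cm; v ends 8 cm/s.
7–12 s: v starts 8 cm/s; Δx = 8·5 + ½·-1·5² = 27.5 cm; v ends 3 cm/s.
x(12) = -6 + Σ Δx = -4.5 cm.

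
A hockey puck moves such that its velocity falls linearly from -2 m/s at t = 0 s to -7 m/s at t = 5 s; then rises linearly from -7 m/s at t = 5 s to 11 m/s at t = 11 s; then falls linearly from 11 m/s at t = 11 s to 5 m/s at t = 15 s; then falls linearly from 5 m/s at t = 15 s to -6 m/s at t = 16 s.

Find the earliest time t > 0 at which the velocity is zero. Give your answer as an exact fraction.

v changes sign on 5–11 s (from -7 to 11); the graph is linear there, so v = 0 at t = 5 + (7)·(11 − 5)/(11 − -7) = 22/3 s.

t = 22/3 s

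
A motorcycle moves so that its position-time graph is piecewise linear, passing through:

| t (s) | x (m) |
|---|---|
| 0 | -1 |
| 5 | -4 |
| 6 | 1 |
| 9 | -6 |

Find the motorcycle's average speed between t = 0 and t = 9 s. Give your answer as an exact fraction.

5/3 m/s

Average speed = (total path length)/(elapsed time); on a piecewise-linear x-t graph the path length is Σ|Δx|.
0–5 s: |Δx| = |-4 − -1| = 3 m
5–6 s: |Δx| = |1 − -4| = 5 m
6–9 s: |Δx| = |-6 − 1| = 7 m
Total path = 15 m; average speed = 15/9 = 5/3 m/s.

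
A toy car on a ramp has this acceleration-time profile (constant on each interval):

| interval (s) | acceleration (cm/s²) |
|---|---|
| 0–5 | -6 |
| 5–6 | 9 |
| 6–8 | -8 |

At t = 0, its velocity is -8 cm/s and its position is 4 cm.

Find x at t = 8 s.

On each constant-a segment, Δv = aΔt and Δx = v₀Δt + ½aΔt²; chain segment to segment.
0–5 s: v starts -8 cm/s; Δx = -8·5 + ½·-6·5² = -115 cm; v ends -38 cm/s.
5–6 s: v starts -38 cm/s; Δx = -38·1 + ½·9·1² = -33.5 cm; v ends -29 cm/s.
6–8 s: v starts -29 cm/s; Δx = -29·2 + ½·-8·2² = -74 cm; v ends -45 cm/s.
x(8) = 4 + Σ Δx = -218.5 cm.

-218.5 cm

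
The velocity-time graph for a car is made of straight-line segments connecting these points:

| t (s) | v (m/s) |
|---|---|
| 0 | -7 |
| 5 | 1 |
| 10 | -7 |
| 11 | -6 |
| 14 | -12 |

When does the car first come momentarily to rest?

v changes sign on 0–5 s (from -7 to 1); the graph is linear there, so v = 0 at t = 0 + (7)·(5 − 0)/(1 − -7) = 4.375 s.

t = 4.375 s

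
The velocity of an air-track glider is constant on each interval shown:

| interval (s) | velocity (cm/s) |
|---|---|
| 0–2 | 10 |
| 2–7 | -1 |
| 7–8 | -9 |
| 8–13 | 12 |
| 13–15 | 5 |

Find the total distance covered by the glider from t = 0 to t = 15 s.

104 cm

Distance (not displacement) is the total path length: add the absolute areas under v-t.
0–2 s: |10| × 2 = 20 cm
2–7 s: |-1| × 5 = 5 cm
7–8 s: |-9| × 1 = 9 cm
8–13 s: |12| × 5 = 60 cm
13–15 s: |5| × 2 = 10 cm
Total distance = 104 cm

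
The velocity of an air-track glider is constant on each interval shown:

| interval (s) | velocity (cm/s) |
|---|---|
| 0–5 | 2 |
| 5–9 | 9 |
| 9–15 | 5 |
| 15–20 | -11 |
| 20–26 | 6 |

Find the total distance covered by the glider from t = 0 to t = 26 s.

167 cm

Distance (not displacement) is the total path length: add the absolute areas under v-t.
0–5 s: |2| × 5 = 10 cm
5–9 s: |9| × 4 = 36 cm
9–15 s: |5| × 6 = 30 cm
15–20 s: |-11| × 5 = 55 cm
20–26 s: |6| × 6 = 36 cm
Total distance = 167 cm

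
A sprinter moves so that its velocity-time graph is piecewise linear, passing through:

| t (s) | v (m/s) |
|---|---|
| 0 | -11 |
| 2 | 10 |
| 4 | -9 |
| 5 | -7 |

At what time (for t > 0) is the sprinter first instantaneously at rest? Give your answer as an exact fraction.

v changes sign on 0–2 s (from -11 to 10); the graph is linear there, so v = 0 at t = 0 + (11)·(2 − 0)/(10 − -11) = 22/21 s.

t = 22/21 s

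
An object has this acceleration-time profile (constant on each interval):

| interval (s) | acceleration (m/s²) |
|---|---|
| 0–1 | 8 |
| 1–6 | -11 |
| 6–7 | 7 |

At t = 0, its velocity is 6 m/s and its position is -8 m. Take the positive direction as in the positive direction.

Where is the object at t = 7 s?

-103 m

On each constant-a segment, Δv = aΔt and Δx = v₀Δt + ½aΔt²; chain segment to segment.
0–1 s: v starts 6 m/s; Δx = 6·1 + ½·8·1² = 10 m; v ends 14 m/s.
1–6 s: v starts 14 m/s; Δx = 14·5 + ½·-11·5² = -67.5 m; v ends -41 m/s.
6–7 s: v starts -41 m/s; Δx = -41·1 + ½·7·1² = -37.5 m; v ends -34 m/s.
x(7) = -8 + Σ Δx = -103 m.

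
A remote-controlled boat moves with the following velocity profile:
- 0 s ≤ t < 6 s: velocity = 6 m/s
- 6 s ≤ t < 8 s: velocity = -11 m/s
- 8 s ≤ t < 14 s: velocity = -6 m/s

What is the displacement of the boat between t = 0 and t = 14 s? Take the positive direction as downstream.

-22 m

Net displacement equals the area under the velocity-time graph (areas below the axis count negative).
0–6 s: 6 × 6 = 36 m
6–8 s: -11 × 2 = -22 m
8–14 s: -6 × 6 = -36 m
Net displacement = -22 m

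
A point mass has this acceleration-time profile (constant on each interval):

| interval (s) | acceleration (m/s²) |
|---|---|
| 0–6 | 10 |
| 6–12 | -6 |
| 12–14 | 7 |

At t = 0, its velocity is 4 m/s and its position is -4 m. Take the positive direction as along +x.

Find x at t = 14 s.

On each constant-a segment, Δv = aΔt and Δx = v₀Δt + ½aΔt²; chain segment to segment.
0–6 s: v starts 4 m/s; Δx = 4·6 + ½·10·6² = 204 m; v ends 64 m/s.
6–12 s: v starts 64 m/s; Δx = 64·6 + ½·-6·6² = 276 m; v ends 28 m/s.
12–14 s: v starts 28 m/s; Δx = 28·2 + ½·7·2² = 70 m; v ends 42 m/s.
x(14) = -4 + Σ Δx = 546 m.

546 m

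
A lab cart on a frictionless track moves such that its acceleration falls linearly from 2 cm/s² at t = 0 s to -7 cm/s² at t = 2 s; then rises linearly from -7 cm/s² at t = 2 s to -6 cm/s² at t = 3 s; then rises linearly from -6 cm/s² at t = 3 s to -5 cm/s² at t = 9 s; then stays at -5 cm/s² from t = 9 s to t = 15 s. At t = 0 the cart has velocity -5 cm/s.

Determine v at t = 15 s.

Δv equals the area under the a-t graph; then v = v₀ + Δv.
0–2 s: ½(2 + -7)(2) = -5 cm/s
2–3 s: ½(-7 + -6)(1) = -6.5 cm/s
3–9 s: ½(-6 + -5)(6) = -33 cm/s
9–15 s: -5 × 6 = -30 cm/s
Δv = -74.5 cm/s, so v(15) = -5 + (-74.5) = -79.5 cm/s.

-79.5 cm/s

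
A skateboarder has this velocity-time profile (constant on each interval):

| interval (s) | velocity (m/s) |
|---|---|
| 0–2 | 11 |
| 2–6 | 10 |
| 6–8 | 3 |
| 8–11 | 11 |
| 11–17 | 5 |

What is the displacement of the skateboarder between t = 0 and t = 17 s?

131 m

Net displacement equals the area under the velocity-time graph (areas below the axis count negative).
0–2 s: 11 × 2 = 22 m
2–6 s: 10 × 4 = 40 m
6–8 s: 3 × 2 = 6 m
8–11 s: 11 × 3 = 33 m
11–17 s: 5 × 6 = 30 m
Net displacement = 131 m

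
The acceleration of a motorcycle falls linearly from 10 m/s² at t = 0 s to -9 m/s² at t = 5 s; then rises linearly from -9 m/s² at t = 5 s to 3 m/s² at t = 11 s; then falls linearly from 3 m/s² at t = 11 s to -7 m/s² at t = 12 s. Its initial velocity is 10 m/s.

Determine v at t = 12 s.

Δv equals the area under the a-t graph; then v = v₀ + Δv.
0–5 s: ½(10 + -9)(5) = 2.5 m/s
5–11 s: ½(-9 + 3)(6) = -18 m/s
11–12 s: ½(3 + -7)(1) = -2 m/s
Δv = -17.5 m/s, so v(12) = 10 + (-17.5) = -7.5 m/s.

-7.5 m/s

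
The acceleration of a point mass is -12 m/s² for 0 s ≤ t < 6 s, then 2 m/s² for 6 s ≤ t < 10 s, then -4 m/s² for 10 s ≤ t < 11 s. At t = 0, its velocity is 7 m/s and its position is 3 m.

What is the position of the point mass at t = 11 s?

-474 m

On each constant-a segment, Δv = aΔt and Δx = v₀Δt + ½aΔt²; chain segment to segment.
0–6 s: v starts 7 m/s; Δx = 7·6 + ½·-12·6² = -174 m; v ends -65 m/s.
6–10 s: v starts -65 m/s; Δx = -65·4 + ½·2·4² = -244 m; v ends -57 m/s.
10–11 s: v starts -57 m/s; Δx = -57·1 + ½·-4·1² = -59 m; v ends -61 m/s.
x(11) = 3 + Σ Δx = -474 m.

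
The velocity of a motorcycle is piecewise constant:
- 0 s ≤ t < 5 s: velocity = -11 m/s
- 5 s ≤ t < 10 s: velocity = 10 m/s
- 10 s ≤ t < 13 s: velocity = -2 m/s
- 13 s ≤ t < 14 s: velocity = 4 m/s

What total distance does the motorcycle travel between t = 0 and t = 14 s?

115 m

Total distance travelled is ∫|v| dt — sum the magnitudes of each area piece.
0–5 s: |-11| × 5 = 55 m
5–10 s: |10| × 5 = 50 m
10–13 s: |-2| × 3 = 6 m
13–14 s: |4| × 1 = 4 m
Total distance = 115 m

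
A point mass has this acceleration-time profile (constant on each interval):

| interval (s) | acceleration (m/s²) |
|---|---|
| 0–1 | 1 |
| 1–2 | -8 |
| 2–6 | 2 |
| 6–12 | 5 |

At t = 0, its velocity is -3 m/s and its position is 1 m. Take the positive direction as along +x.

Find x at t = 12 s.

On each constant-a segment, Δv = aΔt and Δx = v₀Δt + ½aΔt²; chain segment to segment.
0–1 s: v starts -3 m/s; Δx = -3·1 + ½·1·1² = -2.5 m; v ends -2 m/s.
1–2 s: v starts -2 m/s; Δx = -2·1 + ½·-8·1² = -6 m; v ends -10 m/s.
2–6 s: v starts -10 m/s; Δx = -10·4 + ½·2·4² = -24 m; v ends -2 m/s.
6–12 s: v starts -2 m/s; Δx = -2·6 + ½·5·6² = 78 m; v ends 28 m/s.
x(12) = 1 + Σ Δx = 46.5 m.

46.5 m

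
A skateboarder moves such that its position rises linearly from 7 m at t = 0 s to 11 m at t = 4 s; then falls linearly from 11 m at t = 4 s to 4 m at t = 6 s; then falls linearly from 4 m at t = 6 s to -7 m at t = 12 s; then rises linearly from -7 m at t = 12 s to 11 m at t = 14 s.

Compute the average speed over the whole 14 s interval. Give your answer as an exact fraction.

20/7 m/s

Average speed = (total path length)/(elapsed time); on a piecewise-linear x-t graph the path length is Σ|Δx|.
0–4 s: |Δx| = |11 − 7| = 4 m
4–6 s: |Δx| = |4 − 11| = 7 m
6–12 s: |Δx| = |-7 − 4| = 11 m
12–14 s: |Δx| = |11 − -7| = 18 m
Total path = 40 m; average speed = 40/14 = 20/7 m/s.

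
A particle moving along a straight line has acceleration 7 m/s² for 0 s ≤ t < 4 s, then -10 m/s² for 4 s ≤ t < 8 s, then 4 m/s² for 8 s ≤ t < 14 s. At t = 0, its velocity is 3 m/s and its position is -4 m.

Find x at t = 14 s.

On each constant-a segment, Δv = aΔt and Δx = v₀Δt + ½aΔt²; chain segment to segment.
0–4 s: v starts 3 m/s; Δx = 3·4 + ½·7·4² = 68 m; v ends 31 m/s.
4–8 s: v starts 31 m/s; Δx = 31·4 + ½·-10·4² = 44 m; v ends -9 m/s.
8–14 s: v starts -9 m/s; Δx = -9·6 + ½·4·6² = 18 m; v ends 15 m/s.
x(14) = -4 + Σ Δx = 126 m.

126 m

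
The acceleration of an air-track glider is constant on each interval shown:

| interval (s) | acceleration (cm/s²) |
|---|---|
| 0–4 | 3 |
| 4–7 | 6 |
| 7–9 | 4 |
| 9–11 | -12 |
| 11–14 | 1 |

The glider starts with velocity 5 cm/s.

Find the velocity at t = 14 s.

Δv equals the area under the a-t graph; then v = v₀ + Δv.
0–4 s: 3 × 4 = 12 cm/s
4–7 s: 6 × 3 = 18 cm/s
7–9 s: 4 × 2 = 8 cm/s
9–11 s: -12 × 2 = -24 cm/s
11–14 s: 1 × 3 = 3 cm/s
Δv = 17 cm/s, so v(14) = 5 + (17) = 22 cm/s.

22 cm/s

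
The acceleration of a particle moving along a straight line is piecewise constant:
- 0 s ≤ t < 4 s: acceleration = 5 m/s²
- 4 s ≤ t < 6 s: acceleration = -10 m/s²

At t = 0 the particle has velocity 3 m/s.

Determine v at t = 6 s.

3 m/s

Δv equals the area under the a-t graph; then v = v₀ + Δv.
0–4 s: 5 × 4 = 20 m/s
4–6 s: -10 × 2 = -20 m/s
Δv = 0 m/s, so v(6) = 3 + (0) = 3 m/s.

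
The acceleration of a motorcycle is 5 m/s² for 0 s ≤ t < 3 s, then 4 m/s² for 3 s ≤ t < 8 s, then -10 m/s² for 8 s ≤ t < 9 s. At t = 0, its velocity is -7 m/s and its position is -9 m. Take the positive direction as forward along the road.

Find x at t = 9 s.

On each constant-a segment, Δv = aΔt and Δx = v₀Δt + ½aΔt²; chain segment to segment.
0–3 s: v starts -7 m/s; Δx = -7·3 + ½·5·3² = 1.5 m; v ends 8 m/s.
3–8 s: v starts 8 m/s; Δx = 8·5 + ½·4·5² = 90 m; v ends 28 m/s.
8–9 s: v starts 28 m/s; Δx = 28·1 + ½·-10·1² = 23 m; v ends 18 m/s.
x(9) = -9 + Σ Δx = 105.5 m.

105.5 m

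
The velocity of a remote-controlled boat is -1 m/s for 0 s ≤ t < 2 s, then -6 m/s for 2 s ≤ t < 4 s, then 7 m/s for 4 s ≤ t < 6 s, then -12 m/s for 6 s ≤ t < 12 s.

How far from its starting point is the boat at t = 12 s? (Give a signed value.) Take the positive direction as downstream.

-72 m

Net displacement equals the area under the velocity-time graph (areas below the axis count negative).
0–2 s: -1 × 2 = -2 m
2–4 s: -6 × 2 = -12 m
4–6 s: 7 × 2 = 14 m
6–12 s: -12 × 6 = -72 m
Net displacement = -72 m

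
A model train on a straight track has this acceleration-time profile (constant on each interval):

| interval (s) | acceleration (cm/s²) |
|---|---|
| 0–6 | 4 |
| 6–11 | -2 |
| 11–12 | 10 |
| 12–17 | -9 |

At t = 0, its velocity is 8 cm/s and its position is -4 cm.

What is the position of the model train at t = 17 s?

On each constant-a segment, Δv = aΔt and Δx = v₀Δt + ½aΔt²; chain segment to segment.
0–6 s: v starts 8 cm/s; Δx = 8·6 + ½·4·6² = 120 cm; v ends 32 cm/s.
6–11 s: v starts 32 cm/s; Δx = 32·5 + ½·-2·5² = 135 cm; v ends 22 cm/s.
11–12 s: v starts 22 cm/s; Δx = 22·1 + ½·10·1² = 27 cm; v ends 32 cm/s.
12–17 s: v starts 32 cm/s; Δx = 32·5 + ½·-9·5² = 47.5 cm; v ends -13 cm/s.
x(17) = -4 + Σ Δx = 325.5 cm.

325.5 cm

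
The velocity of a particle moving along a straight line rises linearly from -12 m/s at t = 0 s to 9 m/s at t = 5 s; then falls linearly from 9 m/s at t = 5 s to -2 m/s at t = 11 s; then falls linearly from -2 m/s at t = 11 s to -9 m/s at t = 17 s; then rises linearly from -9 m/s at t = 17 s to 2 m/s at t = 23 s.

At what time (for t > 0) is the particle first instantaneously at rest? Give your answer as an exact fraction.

t = 20/7 s

v changes sign on 0–5 s (from -12 to 9); the graph is linear there, so v = 0 at t = 0 + (12)·(5 − 0)/(9 − -12) = 20/7 s.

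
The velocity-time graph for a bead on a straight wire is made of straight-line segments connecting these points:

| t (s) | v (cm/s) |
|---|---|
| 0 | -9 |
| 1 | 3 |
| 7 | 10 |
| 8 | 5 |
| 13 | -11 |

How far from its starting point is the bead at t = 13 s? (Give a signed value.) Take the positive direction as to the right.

28.5 cm

Displacement is the signed area under the v-t curve.
0–1 s: ½(-9 + 3)(1) = -3 cm
1–7 s: ½(3 + 10)(6) = 39 cm
7–8 s: ½(10 + 5)(1) = 7.5 cm
8–13 s: ½(5 + -11)(5) = -15 cm
Net displacement = 28.5 cm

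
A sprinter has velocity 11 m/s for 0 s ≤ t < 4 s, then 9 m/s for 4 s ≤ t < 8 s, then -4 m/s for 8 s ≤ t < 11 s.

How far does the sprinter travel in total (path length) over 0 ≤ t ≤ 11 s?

Distance (not displacement) is the total path length: add the absolute areas under v-t.
0–4 s: |11| × 4 = 44 m
4–8 s: |9| × 4 = 36 m
8–11 s: |-4| × 3 = 12 m
Total distance = 92 m

92 m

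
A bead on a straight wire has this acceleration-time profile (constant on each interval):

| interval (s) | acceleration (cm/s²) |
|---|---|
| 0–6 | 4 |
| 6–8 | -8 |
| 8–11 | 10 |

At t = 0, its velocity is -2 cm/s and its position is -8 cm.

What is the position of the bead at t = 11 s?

On each constant-a segment, Δv = aΔt and Δx = v₀Δt + ½aΔt²; chain segment to segment.
0–6 s: v starts -2 cm/s; Δx = -2·6 + ½·4·6² = 60 cm; v ends 22 cm/s.
6–8 s: v starts 22 cm/s; Δx = 22·2 + ½·-8·2² = 28 cm; v ends 6 cm/s.
8–11 s: v starts 6 cm/s; Δx = 6·3 + ½·10·3² = 63 cm; v ends 36 cm/s.
x(11) = -8 + Σ Δx = 143 cm.

143 cm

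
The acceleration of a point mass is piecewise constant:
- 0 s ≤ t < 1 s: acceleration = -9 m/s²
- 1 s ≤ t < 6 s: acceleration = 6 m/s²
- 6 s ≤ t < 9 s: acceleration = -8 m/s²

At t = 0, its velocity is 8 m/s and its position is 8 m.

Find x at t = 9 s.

132.5 m

On each constant-a segment, Δv = aΔt and Δx = v₀Δt + ½aΔt²; chain segment to segment.
0–1 s: v starts 8 m/s; Δx = 8·1 + ½·-9·1² = 3.5 m; v ends -1 m/s.
1–6 s: v starts -1 m/s; Δx = -1·5 + ½·6·5² = 70 m; v ends 29 m/s.
6–9 s: v starts 29 m/s; Δx = 29·3 + ½·-8·3² = 51 m; v ends 5 m/s.
x(9) = 8 + Σ Δx = 132.5 m.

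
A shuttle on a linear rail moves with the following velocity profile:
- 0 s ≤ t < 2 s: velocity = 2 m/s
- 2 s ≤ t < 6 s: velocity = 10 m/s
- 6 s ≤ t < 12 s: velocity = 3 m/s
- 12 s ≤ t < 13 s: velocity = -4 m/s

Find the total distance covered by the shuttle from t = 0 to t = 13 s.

66 m

Total distance travelled is ∫|v| dt — sum the magnitudes of each area piece.
0–2 s: |2| × 2 = 4 m
2–6 s: |10| × 4 = 40 m
6–12 s: |3| × 6 = 18 m
12–13 s: |-4| × 1 = 4 m
Total distance = 66 m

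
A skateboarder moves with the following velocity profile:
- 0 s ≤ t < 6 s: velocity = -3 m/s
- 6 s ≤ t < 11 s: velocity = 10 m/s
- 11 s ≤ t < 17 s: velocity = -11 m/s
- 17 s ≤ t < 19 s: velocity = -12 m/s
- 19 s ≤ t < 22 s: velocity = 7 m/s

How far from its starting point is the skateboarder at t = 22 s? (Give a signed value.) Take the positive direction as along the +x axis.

Displacement is the signed area under the v-t curve.
0–6 s: -3 × 6 = -18 m
6–11 s: 10 × 5 = 50 m
11–17 s: -11 × 6 = -66 m
17–19 s: -12 × 2 = -24 m
19–22 s: 7 × 3 = 21 m
Net displacement = -37 m

-37 m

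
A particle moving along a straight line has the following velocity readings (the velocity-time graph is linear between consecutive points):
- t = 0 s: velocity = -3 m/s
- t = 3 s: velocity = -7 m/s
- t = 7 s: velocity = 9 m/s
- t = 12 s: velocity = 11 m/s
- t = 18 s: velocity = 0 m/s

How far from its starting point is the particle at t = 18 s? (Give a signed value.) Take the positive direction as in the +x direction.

72 m

Net displacement equals the area under the velocity-time graph (areas below the axis count negative).
0–3 s: ½(-3 + -7)(3) = -15 m
3–7 s: ½(-7 + 9)(4) = 4 m
7–12 s: ½(9 + 11)(5) = 50 m
12–18 s: ½(11 + 0)(6) = 33 m
Net displacement = 72 m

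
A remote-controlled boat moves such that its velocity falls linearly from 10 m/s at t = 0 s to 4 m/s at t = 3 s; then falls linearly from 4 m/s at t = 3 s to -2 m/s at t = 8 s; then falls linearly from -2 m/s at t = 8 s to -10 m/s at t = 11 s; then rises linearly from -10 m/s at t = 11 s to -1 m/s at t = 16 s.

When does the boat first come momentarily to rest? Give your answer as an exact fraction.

t = 19/3 s

v changes sign on 3–8 s (from 4 to -2); the graph is linear there, so v = 0 at t = 3 + (-4)·(8 − 3)/(-2 − 4) = 19/3 s.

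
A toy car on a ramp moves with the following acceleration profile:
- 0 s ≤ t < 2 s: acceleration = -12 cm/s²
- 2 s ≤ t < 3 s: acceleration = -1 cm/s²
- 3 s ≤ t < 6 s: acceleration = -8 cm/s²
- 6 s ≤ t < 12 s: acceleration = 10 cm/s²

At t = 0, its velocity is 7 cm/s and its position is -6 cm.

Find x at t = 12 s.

On each constant-a segment, Δv = aΔt and Δx = v₀Δt + ½aΔt²; chain segment to segment.
0–2 s: v starts 7 cm/s; Δx = 7·2 + ½·-12·2² = -10 cm; v ends -17 cm/s.
2–3 s: v starts -17 cm/s; Δx = -17·1 + ½·-1·1² = -17.5 cm; v ends -18 cm/s.
3–6 s: v starts -18 cm/s; Δx = -18·3 + ½·-8·3² = -90 cm; v ends -42 cm/s.
6–12 s: v starts -42 cm/s; Δx = -42·6 + ½·10·6² = -72 cm; v ends 18 cm/s.
x(12) = -6 + Σ Δx = -195.5 cm.

-195.5 cm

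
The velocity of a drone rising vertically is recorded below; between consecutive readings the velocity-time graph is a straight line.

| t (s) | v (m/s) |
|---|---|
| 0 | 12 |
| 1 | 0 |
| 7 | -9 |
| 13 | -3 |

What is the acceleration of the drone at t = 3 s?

Acceleration is the slope of the v-t graph on 1–7 s: (-9 − 0)/(7 − 1) = -1.5 m/s².

-1.5 m/s²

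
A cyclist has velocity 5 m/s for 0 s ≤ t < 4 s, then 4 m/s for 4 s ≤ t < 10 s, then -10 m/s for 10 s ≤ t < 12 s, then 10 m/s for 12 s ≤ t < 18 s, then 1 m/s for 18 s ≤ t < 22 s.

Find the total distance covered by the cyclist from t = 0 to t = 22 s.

Distance (not displacement) is the total path length: add the absolute areas under v-t.
0–4 s: |5| × 4 = 20 m
4–10 s: |4| × 6 = 24 m
10–12 s: |-10| × 2 = 20 m
12–18 s: |10| × 6 = 60 m
18–22 s: |1| × 4 = 4 m
Total distance = 128 m

128 m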